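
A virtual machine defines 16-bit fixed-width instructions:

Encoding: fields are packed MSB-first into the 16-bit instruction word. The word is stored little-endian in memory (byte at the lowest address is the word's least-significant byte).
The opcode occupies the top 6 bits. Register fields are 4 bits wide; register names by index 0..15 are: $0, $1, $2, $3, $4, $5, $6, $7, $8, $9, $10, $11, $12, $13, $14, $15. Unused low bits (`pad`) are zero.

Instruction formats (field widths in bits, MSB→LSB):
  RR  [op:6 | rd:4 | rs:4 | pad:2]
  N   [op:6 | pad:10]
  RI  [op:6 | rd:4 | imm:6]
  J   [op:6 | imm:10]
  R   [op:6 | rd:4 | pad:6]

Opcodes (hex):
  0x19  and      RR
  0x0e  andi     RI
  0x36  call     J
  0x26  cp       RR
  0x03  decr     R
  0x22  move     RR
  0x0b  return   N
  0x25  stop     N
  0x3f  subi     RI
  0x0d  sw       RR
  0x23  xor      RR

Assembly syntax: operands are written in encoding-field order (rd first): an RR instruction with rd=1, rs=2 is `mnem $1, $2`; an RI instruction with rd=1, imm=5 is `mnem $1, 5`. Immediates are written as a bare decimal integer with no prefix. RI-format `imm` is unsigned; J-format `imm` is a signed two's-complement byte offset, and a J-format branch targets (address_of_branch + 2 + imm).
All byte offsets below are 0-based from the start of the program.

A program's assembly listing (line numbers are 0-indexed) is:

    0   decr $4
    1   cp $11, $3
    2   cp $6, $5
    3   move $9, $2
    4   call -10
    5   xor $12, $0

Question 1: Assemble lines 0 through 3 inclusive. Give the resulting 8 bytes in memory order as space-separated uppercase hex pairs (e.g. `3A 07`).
00 0D CC 9A 94 99 48 8A

L0: decr op=0x3:6|rd=4:4|pad=0:6 ⇒ 0x0d00 ⇒ little 00 0d
L1: cp op=0x26:6|rd=11:4|rs=3:4|pad=0:2 ⇒ 0x9acc ⇒ little cc 9a
L2: cp op=0x26:6|rd=6:4|rs=5:4|pad=0:2 ⇒ 0x9994 ⇒ little 94 99
L3: move op=0x22:6|rd=9:4|rs=2:4|pad=0:2 ⇒ 0x8a48 ⇒ little 48 8a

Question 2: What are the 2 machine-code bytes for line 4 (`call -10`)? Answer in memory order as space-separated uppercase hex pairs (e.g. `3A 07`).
4. call fields op=0x36:6|imm=-10:10 → word dbf6h → f6 db

F6 DB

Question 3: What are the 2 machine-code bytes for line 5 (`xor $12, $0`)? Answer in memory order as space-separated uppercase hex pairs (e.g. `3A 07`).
L5: xor op=0x23:6|rd=12:4|rs=0:4|pad=0:2 ⇒ 0x8f00 ⇒ little 00 8f

00 8F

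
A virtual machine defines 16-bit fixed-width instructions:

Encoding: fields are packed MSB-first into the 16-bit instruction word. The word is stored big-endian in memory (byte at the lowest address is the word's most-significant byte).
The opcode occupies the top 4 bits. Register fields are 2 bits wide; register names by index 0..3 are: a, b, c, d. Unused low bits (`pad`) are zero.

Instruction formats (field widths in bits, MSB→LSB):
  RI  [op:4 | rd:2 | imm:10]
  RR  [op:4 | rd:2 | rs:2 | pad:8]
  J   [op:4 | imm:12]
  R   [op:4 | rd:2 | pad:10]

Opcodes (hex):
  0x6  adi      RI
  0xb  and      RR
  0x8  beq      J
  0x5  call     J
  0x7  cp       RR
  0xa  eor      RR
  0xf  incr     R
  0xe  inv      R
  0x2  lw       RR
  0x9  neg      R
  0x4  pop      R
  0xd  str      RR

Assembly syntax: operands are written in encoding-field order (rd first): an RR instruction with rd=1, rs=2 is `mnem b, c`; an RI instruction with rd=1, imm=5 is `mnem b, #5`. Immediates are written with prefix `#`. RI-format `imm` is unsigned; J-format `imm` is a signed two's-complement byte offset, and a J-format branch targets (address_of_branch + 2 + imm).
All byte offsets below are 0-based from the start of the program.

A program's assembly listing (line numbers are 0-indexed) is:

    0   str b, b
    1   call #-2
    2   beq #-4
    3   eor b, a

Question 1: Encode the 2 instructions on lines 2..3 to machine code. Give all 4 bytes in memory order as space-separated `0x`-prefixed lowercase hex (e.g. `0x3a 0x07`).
line 2 (beq): pack op=0x8:4|imm=-4:12 = 0x8ffc; big→ 8f fc
line 3 (eor): pack op=0xa:4|rd=1:2|rs=0:2|pad=0:8 = 0xa400; big→ a4 00

0x8f 0xfc 0xa4 0x00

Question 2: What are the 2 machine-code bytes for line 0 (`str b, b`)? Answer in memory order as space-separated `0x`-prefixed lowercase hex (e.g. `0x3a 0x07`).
0. str fields op=0xd:4|rd=1:2|rs=1:2|pad=0:8 → word d500h → d5 00

0xd5 0x00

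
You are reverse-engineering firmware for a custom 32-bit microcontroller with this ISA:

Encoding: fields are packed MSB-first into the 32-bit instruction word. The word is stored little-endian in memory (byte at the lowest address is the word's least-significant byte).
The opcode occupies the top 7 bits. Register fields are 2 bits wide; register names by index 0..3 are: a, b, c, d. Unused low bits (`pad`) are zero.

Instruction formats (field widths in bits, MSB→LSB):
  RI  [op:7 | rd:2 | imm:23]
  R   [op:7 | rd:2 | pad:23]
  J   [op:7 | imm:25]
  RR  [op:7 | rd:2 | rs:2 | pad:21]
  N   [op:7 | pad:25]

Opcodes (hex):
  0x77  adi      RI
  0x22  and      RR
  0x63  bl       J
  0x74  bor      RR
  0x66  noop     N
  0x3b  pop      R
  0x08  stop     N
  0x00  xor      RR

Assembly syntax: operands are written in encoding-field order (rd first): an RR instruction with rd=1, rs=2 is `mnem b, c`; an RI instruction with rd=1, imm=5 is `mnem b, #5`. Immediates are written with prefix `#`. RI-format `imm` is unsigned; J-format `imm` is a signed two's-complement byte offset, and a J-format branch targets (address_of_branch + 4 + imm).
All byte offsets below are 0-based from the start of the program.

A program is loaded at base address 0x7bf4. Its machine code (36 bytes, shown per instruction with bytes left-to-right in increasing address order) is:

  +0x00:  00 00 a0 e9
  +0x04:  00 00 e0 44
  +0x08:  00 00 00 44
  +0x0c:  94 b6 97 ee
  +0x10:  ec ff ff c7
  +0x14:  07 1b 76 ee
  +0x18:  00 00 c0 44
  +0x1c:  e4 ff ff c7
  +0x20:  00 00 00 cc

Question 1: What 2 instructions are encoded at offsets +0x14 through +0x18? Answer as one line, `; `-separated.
[14] 07 1b 76 ee → 0xee761b07
  opcode bits[31:25]=0x77: adi/RI
  [24:23] rd=0 = a
  [22:0] imm=7740167 = #7740167
[18] 00 00 c0 44 → 0x44c00000
  opcode bits[31:25]=0x22: and/RR
  [24:23] rd=1 = b
  [22:21] rs=2 = c

adi a, #7740167; and b, c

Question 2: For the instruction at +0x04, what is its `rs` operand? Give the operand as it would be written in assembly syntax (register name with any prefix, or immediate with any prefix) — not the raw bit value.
[04] 00 00 e0 44 → 0x44e00000
  op=0x44e00000>>25=0x22 ⇒ and (RR)
  [24:23] rd=1 = b
  [22:21] rs=3 = d

d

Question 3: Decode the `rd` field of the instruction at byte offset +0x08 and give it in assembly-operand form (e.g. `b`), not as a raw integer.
[08] 00 00 00 44 → 0x44000000
  op=0x44000000>>25=0x22 ⇒ and (RR)
  rd: (w>>23)&0x3=0x0 → a
  rs: (w>>21)&0x3=0x0 → a

a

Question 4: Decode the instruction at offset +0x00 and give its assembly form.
@+00  little-endian(00 00 a0 e9) = 0xe9a00000
  op=0xe9a00000>>25=0x74 ⇒ bor (RR)
  rd@[24:23]=0x3 ⇒ d
  rs@[22:21]=0x1 ⇒ b

bor d, b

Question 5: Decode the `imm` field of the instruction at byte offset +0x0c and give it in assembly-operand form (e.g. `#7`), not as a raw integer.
off 0x0c: read 94 b6 97 ee as little → 0xee97b694
  top 7b → 0x77 → adi [RI]
  rd: (w>>23)&0x3=0x1 → b
  imm: (w>>0)&0x7fffff=0x17b694 → #1554068

#1554068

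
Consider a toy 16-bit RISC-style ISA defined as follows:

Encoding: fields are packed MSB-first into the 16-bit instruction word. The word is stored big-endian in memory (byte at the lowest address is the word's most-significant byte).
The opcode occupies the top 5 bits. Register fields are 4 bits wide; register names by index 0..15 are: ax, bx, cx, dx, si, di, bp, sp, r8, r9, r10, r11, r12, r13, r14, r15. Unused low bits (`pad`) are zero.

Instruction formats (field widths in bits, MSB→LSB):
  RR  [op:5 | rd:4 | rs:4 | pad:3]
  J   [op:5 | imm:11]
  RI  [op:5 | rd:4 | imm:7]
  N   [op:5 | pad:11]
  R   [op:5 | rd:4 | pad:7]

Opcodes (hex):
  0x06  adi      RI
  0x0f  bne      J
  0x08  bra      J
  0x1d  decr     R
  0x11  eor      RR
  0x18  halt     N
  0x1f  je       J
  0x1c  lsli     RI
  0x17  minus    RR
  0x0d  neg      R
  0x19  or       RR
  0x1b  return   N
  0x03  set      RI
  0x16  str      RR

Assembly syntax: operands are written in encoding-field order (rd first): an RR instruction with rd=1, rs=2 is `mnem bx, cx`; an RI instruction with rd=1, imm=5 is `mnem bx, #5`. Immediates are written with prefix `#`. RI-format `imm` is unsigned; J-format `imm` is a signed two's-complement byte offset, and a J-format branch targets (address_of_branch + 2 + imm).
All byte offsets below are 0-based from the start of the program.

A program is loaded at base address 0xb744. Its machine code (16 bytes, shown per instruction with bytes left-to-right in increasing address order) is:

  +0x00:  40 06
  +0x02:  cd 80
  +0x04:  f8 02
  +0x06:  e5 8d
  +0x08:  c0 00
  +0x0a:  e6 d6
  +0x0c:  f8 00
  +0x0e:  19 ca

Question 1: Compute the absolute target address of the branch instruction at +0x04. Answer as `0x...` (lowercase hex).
[04] f8 02 → 0xf802
  top 5b → 0x1f → je [J]
  imm: (w>>0)&0x7ff=0x2 → #2
  target = base 0xb744 + off 0x04 + 2 + imm 2 = 0xb74c

0xb74c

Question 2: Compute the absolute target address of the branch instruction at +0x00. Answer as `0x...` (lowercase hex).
0xb74c

[00] 40 06 → 0x4006
  opcode bits[15:11]=0x8: bra/J
  [10:0] imm=6 = #6
  target = base 0xb744 + off 0x00 + 2 + imm 6 = 0xb74c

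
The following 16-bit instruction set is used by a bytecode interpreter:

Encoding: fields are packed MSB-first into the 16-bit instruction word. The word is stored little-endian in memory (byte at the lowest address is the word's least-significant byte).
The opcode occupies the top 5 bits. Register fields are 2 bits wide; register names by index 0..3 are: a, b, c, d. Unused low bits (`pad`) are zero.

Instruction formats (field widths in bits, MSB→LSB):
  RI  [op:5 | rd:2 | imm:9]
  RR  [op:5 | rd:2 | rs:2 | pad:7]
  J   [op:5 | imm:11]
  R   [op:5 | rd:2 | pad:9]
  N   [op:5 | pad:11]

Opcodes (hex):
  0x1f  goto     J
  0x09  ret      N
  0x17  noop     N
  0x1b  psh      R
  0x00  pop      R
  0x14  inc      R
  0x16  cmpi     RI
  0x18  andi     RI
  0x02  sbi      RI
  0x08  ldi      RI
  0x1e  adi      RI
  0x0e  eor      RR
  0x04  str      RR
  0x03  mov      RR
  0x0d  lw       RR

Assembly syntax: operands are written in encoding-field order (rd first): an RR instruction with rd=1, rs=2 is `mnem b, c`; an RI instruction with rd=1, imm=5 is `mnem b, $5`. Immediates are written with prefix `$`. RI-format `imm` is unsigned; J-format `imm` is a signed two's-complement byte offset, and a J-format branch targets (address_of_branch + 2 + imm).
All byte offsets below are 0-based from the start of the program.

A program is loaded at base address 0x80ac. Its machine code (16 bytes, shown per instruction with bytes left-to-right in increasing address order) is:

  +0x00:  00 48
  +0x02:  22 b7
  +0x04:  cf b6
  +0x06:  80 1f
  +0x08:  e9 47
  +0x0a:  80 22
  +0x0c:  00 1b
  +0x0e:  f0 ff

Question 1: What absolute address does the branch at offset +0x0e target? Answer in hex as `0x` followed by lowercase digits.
0x80ac

[0e] f0 ff → 0xfff0
  op=0xfff0>>11=0x1f ⇒ goto (J)
  [10:0] imm=2032 (s11→-16) = $-16
  target = base 0x80ac + off 0x0e + 2 + imm -16 = 0x80ac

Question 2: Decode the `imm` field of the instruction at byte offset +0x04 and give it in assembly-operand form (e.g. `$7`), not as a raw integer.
@+04  little-endian(cf b6) = 0xb6cf
  opcode bits[15:11]=0x16: cmpi/RI
  rd: (w>>9)&0x3=0x3 → d
  imm: (w>>0)&0x1ff=0xcf → $207

$207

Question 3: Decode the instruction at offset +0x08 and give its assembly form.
[08] e9 47 → 0x47e9
  op=0x47e9>>11=0x8 ⇒ ldi (RI)
  rd@[10:9]=0x3 ⇒ d
  imm@[8:0]=0x1e9 ⇒ $489

ldi d, $489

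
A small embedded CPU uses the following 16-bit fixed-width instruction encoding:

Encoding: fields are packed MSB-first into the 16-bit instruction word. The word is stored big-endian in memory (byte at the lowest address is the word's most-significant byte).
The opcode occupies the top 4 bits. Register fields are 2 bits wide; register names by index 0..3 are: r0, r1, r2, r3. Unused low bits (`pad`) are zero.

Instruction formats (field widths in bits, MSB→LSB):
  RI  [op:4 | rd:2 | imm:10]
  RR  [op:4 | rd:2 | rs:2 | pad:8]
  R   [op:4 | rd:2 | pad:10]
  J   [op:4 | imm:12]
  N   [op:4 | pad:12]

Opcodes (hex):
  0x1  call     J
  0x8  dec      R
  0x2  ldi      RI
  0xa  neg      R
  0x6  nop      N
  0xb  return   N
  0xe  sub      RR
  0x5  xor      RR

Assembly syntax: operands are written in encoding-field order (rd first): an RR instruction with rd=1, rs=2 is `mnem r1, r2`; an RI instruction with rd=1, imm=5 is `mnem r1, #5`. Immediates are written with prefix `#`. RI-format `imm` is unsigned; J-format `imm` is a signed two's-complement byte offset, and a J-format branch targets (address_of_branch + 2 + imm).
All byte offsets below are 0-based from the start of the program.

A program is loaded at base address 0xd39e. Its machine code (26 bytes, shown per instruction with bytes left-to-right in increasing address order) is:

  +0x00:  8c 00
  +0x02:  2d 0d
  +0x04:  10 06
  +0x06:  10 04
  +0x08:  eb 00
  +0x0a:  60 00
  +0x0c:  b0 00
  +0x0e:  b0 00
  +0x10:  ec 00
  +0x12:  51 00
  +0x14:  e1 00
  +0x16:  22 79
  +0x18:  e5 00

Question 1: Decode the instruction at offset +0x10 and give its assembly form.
@+10  big-endian(ec 00) = 0xec00
  op=0xec00>>12=0xe ⇒ sub (RR)
  [11:10] rd=3 = r3
  [9:8] rs=0 = r0

sub r3, r0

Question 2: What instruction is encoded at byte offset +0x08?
sub r2, r3

+0x08: eb 00 ⇒ word 0xeb00 (big)
  op=0xeb00>>12=0xe ⇒ sub (RR)
  rd@[11:10]=0x2 ⇒ r2
  rs@[9:8]=0x3 ⇒ r3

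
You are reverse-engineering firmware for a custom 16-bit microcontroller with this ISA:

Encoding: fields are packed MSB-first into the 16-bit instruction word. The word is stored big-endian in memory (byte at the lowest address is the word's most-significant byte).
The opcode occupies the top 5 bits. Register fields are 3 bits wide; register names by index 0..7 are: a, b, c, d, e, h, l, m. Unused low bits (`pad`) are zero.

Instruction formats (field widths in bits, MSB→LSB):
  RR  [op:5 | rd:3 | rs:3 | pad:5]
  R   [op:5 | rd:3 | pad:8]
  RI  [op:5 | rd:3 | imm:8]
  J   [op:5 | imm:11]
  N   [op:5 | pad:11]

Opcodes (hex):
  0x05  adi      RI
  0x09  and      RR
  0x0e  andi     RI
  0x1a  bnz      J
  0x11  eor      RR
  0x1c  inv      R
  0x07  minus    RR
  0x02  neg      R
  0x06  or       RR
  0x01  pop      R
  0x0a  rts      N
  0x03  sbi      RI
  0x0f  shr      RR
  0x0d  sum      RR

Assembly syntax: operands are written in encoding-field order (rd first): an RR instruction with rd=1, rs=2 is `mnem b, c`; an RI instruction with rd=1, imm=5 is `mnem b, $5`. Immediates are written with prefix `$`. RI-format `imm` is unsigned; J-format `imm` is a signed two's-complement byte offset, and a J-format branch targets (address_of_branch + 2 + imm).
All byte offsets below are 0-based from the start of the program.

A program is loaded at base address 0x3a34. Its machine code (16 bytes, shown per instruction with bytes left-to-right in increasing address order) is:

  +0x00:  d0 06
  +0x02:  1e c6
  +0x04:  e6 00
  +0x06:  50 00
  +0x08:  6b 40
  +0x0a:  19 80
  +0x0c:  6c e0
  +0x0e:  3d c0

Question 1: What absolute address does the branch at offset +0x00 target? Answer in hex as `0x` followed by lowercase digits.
[00] d0 06 → 0xd006
  opcode bits[15:11]=0x1a: bnz/J
  imm@[10:0]=0x6 ⇒ $6
  target = base 0x3a34 + off 0x00 + 2 + imm 6 = 0x3a3c

0x3a3c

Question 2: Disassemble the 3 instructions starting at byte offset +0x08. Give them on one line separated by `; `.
[08] 6b 40 → 0x6b40
  top 5b → 0xd → sum [RR]
  rd@[10:8]=0x3 ⇒ d
  rs@[7:5]=0x2 ⇒ c
[0a] 19 80 → 0x1980
  top 5b → 0x3 → sbi [RI]
  rd@[10:8]=0x1 ⇒ b
  imm@[7:0]=0x80 ⇒ $128
[0c] 6c e0 → 0x6ce0
  top 5b → 0xd → sum [RR]
  rd@[10:8]=0x4 ⇒ e
  rs@[7:5]=0x7 ⇒ m

sum d, c; sbi b, $128; sum e, m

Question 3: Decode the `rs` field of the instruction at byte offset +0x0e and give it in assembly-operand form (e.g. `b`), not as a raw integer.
off 0x0e: read 3d c0 as big → 0x3dc0
  top 5b → 0x7 → minus [RR]
  [10:8] rd=5 = h
  [7:5] rs=6 = l

l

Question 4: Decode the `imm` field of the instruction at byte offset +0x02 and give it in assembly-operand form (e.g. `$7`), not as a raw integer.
[02] 1e c6 → 0x1ec6
  op=0x1ec6>>11=0x3 ⇒ sbi (RI)
  [10:8] rd=6 = l
  [7:0] imm=198 = $198

$198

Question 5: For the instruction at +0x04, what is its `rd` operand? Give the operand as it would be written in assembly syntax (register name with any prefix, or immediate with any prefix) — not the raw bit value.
l

@+04  big-endian(e6 00) = 0xe600
  op=0xe600>>11=0x1c ⇒ inv (R)
  rd@[10:8]=0x6 ⇒ l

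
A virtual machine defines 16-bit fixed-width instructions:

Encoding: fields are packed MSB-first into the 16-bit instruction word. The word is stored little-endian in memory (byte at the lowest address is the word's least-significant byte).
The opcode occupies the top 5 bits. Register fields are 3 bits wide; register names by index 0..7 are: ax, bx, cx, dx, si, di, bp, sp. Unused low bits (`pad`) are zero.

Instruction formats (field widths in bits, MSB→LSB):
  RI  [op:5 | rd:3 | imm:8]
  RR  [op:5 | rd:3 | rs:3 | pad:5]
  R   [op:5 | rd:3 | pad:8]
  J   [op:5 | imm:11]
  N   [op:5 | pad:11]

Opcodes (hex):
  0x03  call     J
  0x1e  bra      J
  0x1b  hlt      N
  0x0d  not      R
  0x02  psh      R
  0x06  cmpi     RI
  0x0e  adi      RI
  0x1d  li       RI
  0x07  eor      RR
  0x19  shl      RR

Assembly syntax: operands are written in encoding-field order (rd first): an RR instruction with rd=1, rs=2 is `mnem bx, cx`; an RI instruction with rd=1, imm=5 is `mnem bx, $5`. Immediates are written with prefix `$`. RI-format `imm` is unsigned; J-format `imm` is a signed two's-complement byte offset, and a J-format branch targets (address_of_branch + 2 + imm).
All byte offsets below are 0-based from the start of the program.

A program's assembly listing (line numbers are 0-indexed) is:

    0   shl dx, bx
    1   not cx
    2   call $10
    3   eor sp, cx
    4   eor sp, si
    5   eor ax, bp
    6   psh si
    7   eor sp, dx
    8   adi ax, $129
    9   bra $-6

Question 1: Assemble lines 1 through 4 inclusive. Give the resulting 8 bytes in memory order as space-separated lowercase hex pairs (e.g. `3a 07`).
1. not fields op=0xd:5|rd=2:3|pad=0:8 → word 6a00h → 00 6a
2. call fields op=0x3:5|imm=10:11 → word 180ah → 0a 18
3. eor fields op=0x7:5|rd=7:3|rs=2:3|pad=0:5 → word 3f40h → 40 3f
4. eor fields op=0x7:5|rd=7:3|rs=4:3|pad=0:5 → word 3f80h → 80 3f

00 6a 0a 18 40 3f 80 3f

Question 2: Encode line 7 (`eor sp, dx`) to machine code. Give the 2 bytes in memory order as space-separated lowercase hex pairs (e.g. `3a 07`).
60 3f

7. eor fields op=0x7:5|rd=7:3|rs=3:3|pad=0:5 → word 3f60h → 60 3f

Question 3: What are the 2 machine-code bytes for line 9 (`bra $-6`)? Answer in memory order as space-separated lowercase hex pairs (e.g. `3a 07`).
line 9 (bra): pack op=0x1e:5|imm=-6:11 = 0xf7fa; little→ fa f7

fa f7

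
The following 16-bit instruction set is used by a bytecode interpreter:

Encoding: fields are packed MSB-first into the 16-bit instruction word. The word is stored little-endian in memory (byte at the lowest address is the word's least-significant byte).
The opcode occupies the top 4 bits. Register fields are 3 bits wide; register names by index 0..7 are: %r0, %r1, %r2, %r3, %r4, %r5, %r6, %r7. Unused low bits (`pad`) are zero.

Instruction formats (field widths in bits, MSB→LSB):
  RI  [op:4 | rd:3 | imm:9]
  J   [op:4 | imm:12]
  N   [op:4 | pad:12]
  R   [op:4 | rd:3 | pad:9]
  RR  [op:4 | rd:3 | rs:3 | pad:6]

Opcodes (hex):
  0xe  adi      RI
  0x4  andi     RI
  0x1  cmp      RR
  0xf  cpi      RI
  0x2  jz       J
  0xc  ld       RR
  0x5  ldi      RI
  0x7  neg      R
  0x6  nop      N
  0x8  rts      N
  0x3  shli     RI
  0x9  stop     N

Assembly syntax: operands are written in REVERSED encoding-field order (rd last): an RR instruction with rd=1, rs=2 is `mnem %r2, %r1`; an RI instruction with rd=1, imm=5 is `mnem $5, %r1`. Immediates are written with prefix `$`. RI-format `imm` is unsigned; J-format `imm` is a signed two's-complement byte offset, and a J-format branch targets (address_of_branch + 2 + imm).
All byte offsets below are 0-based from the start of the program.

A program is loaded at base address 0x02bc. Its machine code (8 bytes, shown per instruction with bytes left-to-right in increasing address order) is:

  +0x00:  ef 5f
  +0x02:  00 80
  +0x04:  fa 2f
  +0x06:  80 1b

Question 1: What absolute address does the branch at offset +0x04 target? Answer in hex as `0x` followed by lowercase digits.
0x02bc

[04] fa 2f → 0x2ffa
  opcode bits[15:12]=0x2: jz/J
  imm@[11:0]=0xffa (s12→-6) ⇒ $-6
  target = base 0x02bc + off 0x04 + 2 + imm -6 = 0x02bc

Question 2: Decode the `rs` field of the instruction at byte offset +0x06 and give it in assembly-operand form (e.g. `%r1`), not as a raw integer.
%r6

[06] 80 1b → 0x1b80
  op=0x1b80>>12=0x1 ⇒ cmp (RR)
  rd: (w>>9)&0x7=0x5 → %r5
  rs: (w>>6)&0x7=0x6 → %r6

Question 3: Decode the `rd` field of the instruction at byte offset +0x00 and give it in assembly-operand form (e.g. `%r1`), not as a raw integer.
off 0x00: read ef 5f as little → 0x5fef
  opcode bits[15:12]=0x5: ldi/RI
  rd: (w>>9)&0x7=0x7 → %r7
  imm: (w>>0)&0x1ff=0x1ef → $495

%r7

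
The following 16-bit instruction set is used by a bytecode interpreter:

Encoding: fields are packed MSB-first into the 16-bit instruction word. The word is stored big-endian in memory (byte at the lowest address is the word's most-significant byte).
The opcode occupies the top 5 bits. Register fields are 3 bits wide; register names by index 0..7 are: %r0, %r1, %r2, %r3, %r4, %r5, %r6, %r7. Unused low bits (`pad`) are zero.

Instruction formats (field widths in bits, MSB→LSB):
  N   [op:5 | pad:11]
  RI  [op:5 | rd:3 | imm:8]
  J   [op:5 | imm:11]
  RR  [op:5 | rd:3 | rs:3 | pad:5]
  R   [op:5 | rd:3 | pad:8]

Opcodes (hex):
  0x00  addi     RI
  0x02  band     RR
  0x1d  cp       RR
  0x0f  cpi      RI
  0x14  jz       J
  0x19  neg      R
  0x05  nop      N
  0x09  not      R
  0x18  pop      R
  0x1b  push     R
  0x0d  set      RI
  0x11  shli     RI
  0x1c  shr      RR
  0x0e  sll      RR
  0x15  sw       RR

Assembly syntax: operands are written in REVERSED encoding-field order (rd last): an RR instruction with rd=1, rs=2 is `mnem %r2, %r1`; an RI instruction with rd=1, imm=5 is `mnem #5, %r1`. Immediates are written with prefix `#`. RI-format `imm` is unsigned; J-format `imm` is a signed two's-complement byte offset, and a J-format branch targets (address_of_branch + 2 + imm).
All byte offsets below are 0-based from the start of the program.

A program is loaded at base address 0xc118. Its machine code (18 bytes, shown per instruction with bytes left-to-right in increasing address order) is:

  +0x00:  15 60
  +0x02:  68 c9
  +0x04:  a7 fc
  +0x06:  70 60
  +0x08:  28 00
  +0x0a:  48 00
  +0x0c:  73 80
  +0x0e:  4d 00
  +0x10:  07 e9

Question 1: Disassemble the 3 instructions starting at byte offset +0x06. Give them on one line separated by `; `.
sll %r3, %r0; nop; not %r0

[06] 70 60 → 0x7060
  top 5b → 0xe → sll [RR]
  rd@[10:8]=0x0 ⇒ %r0
  rs@[7:5]=0x3 ⇒ %r3
[08] 28 00 → 0x2800
  top 5b → 0x5 → nop [N]
[0a] 48 00 → 0x4800
  top 5b → 0x9 → not [R]
  rd@[10:8]=0x0 ⇒ %r0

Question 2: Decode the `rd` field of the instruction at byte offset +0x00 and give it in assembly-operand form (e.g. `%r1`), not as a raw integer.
@+00  big-endian(15 60) = 0x1560
  top 5b → 0x2 → band [RR]
  rd: (w>>8)&0x7=0x5 → %r5
  rs: (w>>5)&0x7=0x3 → %r3

%r5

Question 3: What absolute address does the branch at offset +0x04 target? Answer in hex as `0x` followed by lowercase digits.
[04] a7 fc → 0xa7fc
  top 5b → 0x14 → jz [J]
  imm: (w>>0)&0x7ff=0x7fc (s11→-4) → #-4
  target = base 0xc118 + off 0x04 + 2 + imm -4 = 0xc11a

0xc11a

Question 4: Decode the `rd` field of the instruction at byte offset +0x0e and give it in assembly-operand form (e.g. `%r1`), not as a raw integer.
off 0x0e: read 4d 00 as big → 0x4d00
  opcode bits[15:11]=0x9: not/R
  [10:8] rd=5 = %r5

%r5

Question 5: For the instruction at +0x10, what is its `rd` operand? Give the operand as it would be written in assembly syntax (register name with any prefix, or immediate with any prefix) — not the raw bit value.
@+10  big-endian(07 e9) = 0x07e9
  op=0x07e9>>11=0x0 ⇒ addi (RI)
  [10:8] rd=7 = %r7
  [7:0] imm=233 = #233

%r7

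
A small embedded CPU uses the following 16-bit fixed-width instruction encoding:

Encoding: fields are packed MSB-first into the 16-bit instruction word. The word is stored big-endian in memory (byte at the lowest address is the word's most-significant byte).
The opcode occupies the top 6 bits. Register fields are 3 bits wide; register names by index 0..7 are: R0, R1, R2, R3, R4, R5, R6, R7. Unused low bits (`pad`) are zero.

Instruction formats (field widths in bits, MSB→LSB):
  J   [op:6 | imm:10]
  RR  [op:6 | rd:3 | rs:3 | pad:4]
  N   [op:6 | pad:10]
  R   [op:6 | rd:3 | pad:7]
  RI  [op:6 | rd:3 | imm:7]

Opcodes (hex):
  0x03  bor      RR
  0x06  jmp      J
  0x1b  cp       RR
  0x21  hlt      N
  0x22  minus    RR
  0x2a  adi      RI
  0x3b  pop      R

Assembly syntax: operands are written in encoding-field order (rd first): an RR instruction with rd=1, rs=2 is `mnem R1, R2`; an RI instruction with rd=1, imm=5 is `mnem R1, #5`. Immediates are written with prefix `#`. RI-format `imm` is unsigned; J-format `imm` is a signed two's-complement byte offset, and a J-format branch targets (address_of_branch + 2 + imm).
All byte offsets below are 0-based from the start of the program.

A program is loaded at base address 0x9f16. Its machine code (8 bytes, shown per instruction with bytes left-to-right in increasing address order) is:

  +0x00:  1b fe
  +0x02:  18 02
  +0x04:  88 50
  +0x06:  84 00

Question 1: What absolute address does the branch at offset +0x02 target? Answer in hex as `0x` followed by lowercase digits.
[02] 18 02 → 0x1802
  opcode bits[15:10]=0x6: jmp/J
  [9:0] imm=2 = #2
  target = base 0x9f16 + off 0x02 + 2 + imm 2 = 0x9f1c

0x9f1c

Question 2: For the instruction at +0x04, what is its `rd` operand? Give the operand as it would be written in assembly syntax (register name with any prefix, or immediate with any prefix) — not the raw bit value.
R0

[04] 88 50 → 0x8850
  op=0x8850>>10=0x22 ⇒ minus (RR)
  [9:7] rd=0 = R0
  [6:4] rs=5 = R5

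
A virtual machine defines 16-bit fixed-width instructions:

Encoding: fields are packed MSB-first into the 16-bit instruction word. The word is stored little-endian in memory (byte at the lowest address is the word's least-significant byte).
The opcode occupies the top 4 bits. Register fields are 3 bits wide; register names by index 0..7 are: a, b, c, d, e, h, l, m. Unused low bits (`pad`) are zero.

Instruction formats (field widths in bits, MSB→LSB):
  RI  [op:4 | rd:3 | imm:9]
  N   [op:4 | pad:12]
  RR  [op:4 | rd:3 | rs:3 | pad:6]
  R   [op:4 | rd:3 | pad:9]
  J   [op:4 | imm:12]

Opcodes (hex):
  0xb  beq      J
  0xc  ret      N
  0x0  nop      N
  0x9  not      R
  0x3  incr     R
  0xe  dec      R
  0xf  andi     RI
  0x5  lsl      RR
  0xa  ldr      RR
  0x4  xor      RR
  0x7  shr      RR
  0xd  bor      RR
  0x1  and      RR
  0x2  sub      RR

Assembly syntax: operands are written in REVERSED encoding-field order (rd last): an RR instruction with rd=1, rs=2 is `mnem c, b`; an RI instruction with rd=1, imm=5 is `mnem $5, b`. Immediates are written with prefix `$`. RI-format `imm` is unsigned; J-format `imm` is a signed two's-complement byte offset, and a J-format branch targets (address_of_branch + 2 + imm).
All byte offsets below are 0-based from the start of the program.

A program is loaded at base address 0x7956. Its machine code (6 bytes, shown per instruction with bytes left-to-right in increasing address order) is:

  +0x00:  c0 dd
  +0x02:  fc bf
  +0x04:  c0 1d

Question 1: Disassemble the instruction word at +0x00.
[00] c0 dd → 0xddc0
  op=0xddc0>>12=0xd ⇒ bor (RR)
  [11:9] rd=6 = l
  [8:6] rs=7 = m

bor m, l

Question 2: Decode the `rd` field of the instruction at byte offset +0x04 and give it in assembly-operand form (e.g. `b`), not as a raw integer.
[04] c0 1d → 0x1dc0
  opcode bits[15:12]=0x1: and/RR
  rd@[11:9]=0x6 ⇒ l
  rs@[8:6]=0x7 ⇒ m

l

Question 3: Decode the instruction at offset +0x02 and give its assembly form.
+0x02: fc bf ⇒ word 0xbffc (little)
  op=0xbffc>>12=0xb ⇒ beq (J)
  imm: (w>>0)&0xfff=0xffc (s12→-4) → $-4

beq $-4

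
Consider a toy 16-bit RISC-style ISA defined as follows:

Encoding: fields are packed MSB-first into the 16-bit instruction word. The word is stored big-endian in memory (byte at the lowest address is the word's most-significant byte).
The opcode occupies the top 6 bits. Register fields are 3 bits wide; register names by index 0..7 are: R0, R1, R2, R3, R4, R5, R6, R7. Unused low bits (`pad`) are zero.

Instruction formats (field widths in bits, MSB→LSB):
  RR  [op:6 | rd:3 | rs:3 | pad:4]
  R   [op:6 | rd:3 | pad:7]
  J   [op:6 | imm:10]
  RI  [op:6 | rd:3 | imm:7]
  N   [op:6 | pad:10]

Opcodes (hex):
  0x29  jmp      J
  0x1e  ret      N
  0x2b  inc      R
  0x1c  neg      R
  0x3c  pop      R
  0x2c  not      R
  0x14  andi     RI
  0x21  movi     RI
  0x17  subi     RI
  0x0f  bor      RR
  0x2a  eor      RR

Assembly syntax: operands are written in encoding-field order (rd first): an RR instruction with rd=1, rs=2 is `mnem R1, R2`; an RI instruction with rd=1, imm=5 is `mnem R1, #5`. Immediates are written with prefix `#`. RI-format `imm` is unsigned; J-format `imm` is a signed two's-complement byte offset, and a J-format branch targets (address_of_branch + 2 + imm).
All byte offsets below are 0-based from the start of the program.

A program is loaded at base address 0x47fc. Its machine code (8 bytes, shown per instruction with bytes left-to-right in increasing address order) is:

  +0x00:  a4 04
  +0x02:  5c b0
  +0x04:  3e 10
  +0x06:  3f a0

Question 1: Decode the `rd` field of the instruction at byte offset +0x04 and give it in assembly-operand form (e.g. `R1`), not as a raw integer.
R4

off 0x04: read 3e 10 as big → 0x3e10
  top 6b → 0xf → bor [RR]
  [9:7] rd=4 = R4
  [6:4] rs=1 = R1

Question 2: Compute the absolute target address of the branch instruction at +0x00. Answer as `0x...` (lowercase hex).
[00] a4 04 → 0xa404
  top 6b → 0x29 → jmp [J]
  [9:0] imm=4 = #4
  target = base 0x47fc + off 0x00 + 2 + imm 4 = 0x4802

0x4802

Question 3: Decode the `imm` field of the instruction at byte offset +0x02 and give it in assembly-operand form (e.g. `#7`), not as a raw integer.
[02] 5c b0 → 0x5cb0
  opcode bits[15:10]=0x17: subi/RI
  [9:7] rd=1 = R1
  [6:0] imm=48 = #48

#48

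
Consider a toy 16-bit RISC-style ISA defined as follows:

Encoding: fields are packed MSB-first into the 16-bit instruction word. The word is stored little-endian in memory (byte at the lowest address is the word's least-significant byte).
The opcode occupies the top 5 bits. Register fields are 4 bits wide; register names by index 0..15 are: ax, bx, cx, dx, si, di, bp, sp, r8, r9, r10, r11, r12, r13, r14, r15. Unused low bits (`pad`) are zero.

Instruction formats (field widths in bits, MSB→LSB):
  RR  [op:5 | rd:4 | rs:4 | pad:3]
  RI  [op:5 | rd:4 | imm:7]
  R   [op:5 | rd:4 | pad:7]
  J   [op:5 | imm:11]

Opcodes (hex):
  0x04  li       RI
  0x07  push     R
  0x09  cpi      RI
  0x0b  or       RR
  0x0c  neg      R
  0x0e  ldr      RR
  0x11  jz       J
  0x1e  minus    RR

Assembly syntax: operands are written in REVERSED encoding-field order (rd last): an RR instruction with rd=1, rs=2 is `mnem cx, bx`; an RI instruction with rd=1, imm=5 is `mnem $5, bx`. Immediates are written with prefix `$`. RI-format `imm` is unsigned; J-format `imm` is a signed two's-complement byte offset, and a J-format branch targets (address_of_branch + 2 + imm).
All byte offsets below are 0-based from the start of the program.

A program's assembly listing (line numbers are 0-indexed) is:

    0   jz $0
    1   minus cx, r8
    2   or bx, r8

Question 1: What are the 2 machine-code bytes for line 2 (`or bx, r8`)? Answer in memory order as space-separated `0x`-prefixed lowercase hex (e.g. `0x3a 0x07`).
line 2 (or): pack op=0xb:5|rd=8:4|rs=1:4|pad=0:3 = 0x5c08; little→ 08 5c

0x08 0x5c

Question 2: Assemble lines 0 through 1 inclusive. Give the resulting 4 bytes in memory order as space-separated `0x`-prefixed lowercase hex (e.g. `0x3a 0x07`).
0x00 0x88 0x10 0xf4

line 0 (jz): pack op=0x11:5|imm=0:11 = 0x8800; little→ 00 88
line 1 (minus): pack op=0x1e:5|rd=8:4|rs=2:4|pad=0:3 = 0xf410; little→ 10 f4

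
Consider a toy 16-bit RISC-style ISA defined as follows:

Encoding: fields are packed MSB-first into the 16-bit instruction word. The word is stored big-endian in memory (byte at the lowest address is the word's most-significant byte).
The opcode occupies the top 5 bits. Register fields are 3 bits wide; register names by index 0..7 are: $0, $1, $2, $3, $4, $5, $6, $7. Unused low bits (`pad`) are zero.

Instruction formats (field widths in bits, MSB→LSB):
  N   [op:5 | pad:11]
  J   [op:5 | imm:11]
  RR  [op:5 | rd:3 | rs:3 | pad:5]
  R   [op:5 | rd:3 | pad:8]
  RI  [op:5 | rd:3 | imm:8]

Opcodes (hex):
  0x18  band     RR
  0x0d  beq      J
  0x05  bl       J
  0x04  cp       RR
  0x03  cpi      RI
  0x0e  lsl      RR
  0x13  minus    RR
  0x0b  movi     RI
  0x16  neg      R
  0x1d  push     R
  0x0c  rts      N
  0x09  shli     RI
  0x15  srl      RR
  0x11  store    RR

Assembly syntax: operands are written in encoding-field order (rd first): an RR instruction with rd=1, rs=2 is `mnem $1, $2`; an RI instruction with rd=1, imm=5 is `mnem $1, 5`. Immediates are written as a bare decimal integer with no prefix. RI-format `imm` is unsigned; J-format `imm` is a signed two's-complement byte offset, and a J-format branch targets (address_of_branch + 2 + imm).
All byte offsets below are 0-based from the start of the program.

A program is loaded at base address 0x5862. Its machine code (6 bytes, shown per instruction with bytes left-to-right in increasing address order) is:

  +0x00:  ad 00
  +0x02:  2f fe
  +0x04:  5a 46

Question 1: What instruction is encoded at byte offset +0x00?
srl $5, $0

off 0x00: read ad 00 as big → 0xad00
  opcode bits[15:11]=0x15: srl/RR
  rd@[10:8]=0x5 ⇒ $5
  rs@[7:5]=0x0 ⇒ $0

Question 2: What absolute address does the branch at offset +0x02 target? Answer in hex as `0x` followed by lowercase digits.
0x5864

[02] 2f fe → 0x2ffe
  op=0x2ffe>>11=0x5 ⇒ bl (J)
  imm@[10:0]=0x7fe (s11→-2) ⇒ -2
  target = base 0x5862 + off 0x02 + 2 + imm -2 = 0x5864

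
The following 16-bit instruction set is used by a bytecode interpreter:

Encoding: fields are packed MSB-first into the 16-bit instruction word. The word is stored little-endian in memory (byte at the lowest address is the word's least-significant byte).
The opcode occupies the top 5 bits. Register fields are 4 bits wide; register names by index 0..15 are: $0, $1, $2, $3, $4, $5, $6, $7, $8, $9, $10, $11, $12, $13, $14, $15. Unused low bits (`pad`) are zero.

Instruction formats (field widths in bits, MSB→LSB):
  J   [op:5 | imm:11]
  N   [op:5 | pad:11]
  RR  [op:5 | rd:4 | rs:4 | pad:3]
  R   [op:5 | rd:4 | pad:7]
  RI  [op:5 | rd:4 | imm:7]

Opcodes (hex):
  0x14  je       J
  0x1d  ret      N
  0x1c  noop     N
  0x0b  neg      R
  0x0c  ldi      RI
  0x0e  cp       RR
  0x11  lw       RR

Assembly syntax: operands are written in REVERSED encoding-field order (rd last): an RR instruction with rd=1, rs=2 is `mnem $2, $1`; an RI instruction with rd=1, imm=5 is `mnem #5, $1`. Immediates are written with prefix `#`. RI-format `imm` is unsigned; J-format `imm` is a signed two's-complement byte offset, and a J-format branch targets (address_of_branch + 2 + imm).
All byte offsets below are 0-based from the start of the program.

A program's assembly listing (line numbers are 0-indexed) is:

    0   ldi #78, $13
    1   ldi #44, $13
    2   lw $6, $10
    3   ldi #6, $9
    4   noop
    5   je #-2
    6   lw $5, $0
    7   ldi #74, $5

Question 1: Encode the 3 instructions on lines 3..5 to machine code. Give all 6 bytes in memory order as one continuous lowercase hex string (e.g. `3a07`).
3. ldi fields op=0xc:5|rd=9:4|imm=6:7 → word 6486h → 86 64
4. noop fields op=0x1c:5|pad=0:11 → word e000h → 00 e0
5. je fields op=0x14:5|imm=-2:11 → word a7feh → fe a7

866400e0fea7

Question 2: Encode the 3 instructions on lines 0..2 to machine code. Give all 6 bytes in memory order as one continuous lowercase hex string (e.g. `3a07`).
0. ldi fields op=0xc:5|rd=13:4|imm=78:7 → word 66ceh → ce 66
1. ldi fields op=0xc:5|rd=13:4|imm=44:7 → word 66ach → ac 66
2. lw fields op=0x11:5|rd=10:4|rs=6:4|pad=0:3 → word 8d30h → 30 8d

ce66ac66308d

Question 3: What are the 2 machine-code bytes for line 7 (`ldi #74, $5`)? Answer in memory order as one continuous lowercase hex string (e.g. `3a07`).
ca62

L7: ldi op=0xc:5|rd=5:4|imm=74:7 ⇒ 0x62ca ⇒ little ca 62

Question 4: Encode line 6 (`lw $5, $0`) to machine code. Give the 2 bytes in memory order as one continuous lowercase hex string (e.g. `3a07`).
L6: lw op=0x11:5|rd=0:4|rs=5:4|pad=0:3 ⇒ 0x8828 ⇒ little 28 88

2888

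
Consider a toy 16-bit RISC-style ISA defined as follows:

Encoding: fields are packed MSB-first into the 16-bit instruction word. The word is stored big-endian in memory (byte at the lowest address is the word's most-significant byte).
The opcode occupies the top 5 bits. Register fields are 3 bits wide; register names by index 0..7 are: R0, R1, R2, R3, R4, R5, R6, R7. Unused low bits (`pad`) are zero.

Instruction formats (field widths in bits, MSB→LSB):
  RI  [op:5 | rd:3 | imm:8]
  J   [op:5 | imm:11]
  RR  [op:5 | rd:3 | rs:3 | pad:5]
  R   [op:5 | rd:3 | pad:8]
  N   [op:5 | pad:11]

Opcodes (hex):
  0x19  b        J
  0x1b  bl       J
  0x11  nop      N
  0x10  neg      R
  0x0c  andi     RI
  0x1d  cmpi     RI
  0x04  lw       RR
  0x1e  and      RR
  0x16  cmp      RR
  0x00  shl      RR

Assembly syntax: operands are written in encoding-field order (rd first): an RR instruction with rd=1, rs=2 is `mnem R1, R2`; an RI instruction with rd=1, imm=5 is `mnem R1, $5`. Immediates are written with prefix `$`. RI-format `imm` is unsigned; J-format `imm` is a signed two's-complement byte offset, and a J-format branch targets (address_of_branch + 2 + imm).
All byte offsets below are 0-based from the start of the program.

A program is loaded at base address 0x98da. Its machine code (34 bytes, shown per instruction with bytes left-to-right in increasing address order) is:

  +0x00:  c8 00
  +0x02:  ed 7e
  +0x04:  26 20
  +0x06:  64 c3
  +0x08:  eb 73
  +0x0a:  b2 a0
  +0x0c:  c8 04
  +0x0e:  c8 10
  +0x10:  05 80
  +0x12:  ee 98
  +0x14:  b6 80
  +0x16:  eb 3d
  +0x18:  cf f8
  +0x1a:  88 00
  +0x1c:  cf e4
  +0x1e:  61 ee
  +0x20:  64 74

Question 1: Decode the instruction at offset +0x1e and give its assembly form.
[1e] 61 ee → 0x61ee
  top 5b → 0xc → andi [RI]
  rd: (w>>8)&0x7=0x1 → R1
  imm: (w>>0)&0xff=0xee → $238

andi R1, $238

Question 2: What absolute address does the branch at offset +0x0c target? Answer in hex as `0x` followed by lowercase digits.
+0x0c: c8 04 ⇒ word 0xc804 (big)
  top 5b → 0x19 → b [J]
  [10:0] imm=4 = $4
  target = base 0x98da + off 0x0c + 2 + imm 4 = 0x98ec

0x98ec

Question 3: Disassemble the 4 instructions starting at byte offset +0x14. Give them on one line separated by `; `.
cmp R6, R4; cmpi R3, $61; b $-8; nop

off 0x14: read b6 80 as big → 0xb680
  op=0xb680>>11=0x16 ⇒ cmp (RR)
  rd: (w>>8)&0x7=0x6 → R6
  rs: (w>>5)&0x7=0x4 → R4
off 0x16: read eb 3d as big → 0xeb3d
  op=0xeb3d>>11=0x1d ⇒ cmpi (RI)
  rd: (w>>8)&0x7=0x3 → R3
  imm: (w>>0)&0xff=0x3d → $61
off 0x18: read cf f8 as big → 0xcff8
  op=0xcff8>>11=0x19 ⇒ b (J)
  imm: (w>>0)&0x7ff=0x7f8 (s11→-8) → $-8
off 0x1a: read 88 00 as big → 0x8800
  op=0x8800>>11=0x11 ⇒ nop (N)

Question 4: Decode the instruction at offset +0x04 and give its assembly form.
lw R6, R1

@+04  big-endian(26 20) = 0x2620
  opcode bits[15:11]=0x4: lw/RR
  [10:8] rd=6 = R6
  [7:5] rs=1 = R1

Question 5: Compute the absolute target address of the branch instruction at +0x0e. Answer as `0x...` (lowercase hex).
0x98fa

@+0e  big-endian(c8 10) = 0xc810
  op=0xc810>>11=0x19 ⇒ b (J)
  imm: (w>>0)&0x7ff=0x10 → $16
  target = base 0x98da + off 0x0e + 2 + imm 16 = 0x98fa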